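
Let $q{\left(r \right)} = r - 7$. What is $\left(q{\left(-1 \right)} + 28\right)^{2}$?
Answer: $400$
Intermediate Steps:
$q{\left(r \right)} = -7 + r$
$\left(q{\left(-1 \right)} + 28\right)^{2} = \left(\left(-7 - 1\right) + 28\right)^{2} = \left(-8 + 28\right)^{2} = 20^{2} = 400$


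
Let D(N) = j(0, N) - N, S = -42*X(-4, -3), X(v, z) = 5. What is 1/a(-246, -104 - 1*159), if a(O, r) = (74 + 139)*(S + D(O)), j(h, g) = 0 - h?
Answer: 1/7668 ≈ 0.00013041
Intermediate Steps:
j(h, g) = -h
S = -210 (S = -42*5 = -210)
D(N) = -N (D(N) = -1*0 - N = 0 - N = -N)
a(O, r) = -44730 - 213*O (a(O, r) = (74 + 139)*(-210 - O) = 213*(-210 - O) = -44730 - 213*O)
1/a(-246, -104 - 1*159) = 1/(-44730 - 213*(-246)) = 1/(-44730 + 52398) = 1/7668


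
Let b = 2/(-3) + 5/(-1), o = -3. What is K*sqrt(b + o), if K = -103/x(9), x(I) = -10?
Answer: 103*I*sqrt(78)/30 ≈ 30.322*I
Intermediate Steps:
b = -17/3 (b = 2*(-1/3) + 5*(-1) = -2/3 - 5 = -17/3 ≈ -5.6667)
K = 103/10 (K = -103/(-10) = -103*(-1/10) = 103/10 ≈ 10.300)
K*sqrt(b + o) = 103*sqrt(-17/3 - 3)/10 = 103*sqrt(-26/3)/10 = 103*(I*sqrt(78)/3)/10 = 103*I*sqrt(78)/30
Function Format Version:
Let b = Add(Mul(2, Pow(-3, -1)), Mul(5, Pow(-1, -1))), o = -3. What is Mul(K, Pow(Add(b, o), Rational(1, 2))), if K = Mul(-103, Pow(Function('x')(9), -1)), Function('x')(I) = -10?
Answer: Mul(Rational(103, 30), I, Pow(78, Rational(1, 2))) ≈ Mul(30.322, I)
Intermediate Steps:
b = Rational(-17, 3) (b = Add(Mul(2, Rational(-1, 3)), Mul(5, -1)) = Add(Rational(-2, 3), -5) = Rational(-17, 3) ≈ -5.6667)
K = Rational(103, 10) (K = Mul(-103, Pow(-10, -1)) = Mul(-103, Rational(-1, 10)) = Rational(103, 10) ≈ 10.300)
Mul(K, Pow(Add(b, o), Rational(1, 2))) = Mul(Rational(103, 10), Pow(Add(Rational(-17, 3), -3), Rational(1, 2))) = Mul(Rational(103, 10), Pow(Rational(-26, 3), Rational(1, 2))) = Mul(Rational(103, 10), Mul(Rational(1, 3), I, Pow(78, Rational(1, 2)))) = Mul(Rational(103, 30), I, Pow(78, Rational(1, 2)))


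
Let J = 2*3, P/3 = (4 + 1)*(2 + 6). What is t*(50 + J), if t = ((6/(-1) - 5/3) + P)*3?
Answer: 18872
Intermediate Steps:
P = 120 (P = 3*((4 + 1)*(2 + 6)) = 3*(5*8) = 3*40 = 120)
t = 337 (t = ((6/(-1) - 5/3) + 120)*3 = ((6*(-1) - 5*⅓) + 120)*3 = ((-6 - 5/3) + 120)*3 = (-23/3 + 120)*3 = (337/3)*3 = 337)
J = 6
t*(50 + J) = 337*(50 + 6) = 337*56 = 18872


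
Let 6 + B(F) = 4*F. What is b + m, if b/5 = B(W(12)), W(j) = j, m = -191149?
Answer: -190939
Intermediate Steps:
B(F) = -6 + 4*F
b = 210 (b = 5*(-6 + 4*12) = 5*(-6 + 48) = 5*42 = 210)
b + m = 210 - 191149 = -190939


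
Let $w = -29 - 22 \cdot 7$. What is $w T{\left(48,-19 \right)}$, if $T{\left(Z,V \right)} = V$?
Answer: $3477$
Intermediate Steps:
$w = -183$ ($w = -29 - 154 = -183$)
$w T{\left(48,-19 \right)} = \left(-183\right) \left(-19\right) = 3477$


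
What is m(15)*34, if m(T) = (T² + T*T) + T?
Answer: 15810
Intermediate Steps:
m(T) = T + 2*T² (m(T) = (T² + T²) + T = 2*T² + T = T + 2*T²)
m(15)*34 = (15*(1 + 2*15))*34 = (15*(1 + 30))*34 = (15*31)*34 = 465*34 = 15810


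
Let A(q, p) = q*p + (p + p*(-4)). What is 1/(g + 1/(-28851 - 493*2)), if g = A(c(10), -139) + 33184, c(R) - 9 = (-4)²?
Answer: 29837/898869461 ≈ 3.3194e-5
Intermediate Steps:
c(R) = 25 (c(R) = 9 + (-4)² = 9 + 16 = 25)
A(q, p) = -3*p + p*q (A(q, p) = p*q + (p - 4*p) = p*q - 3*p = -3*p + p*q)
g = 30126 (g = -139*(-3 + 25) + 33184 = -139*22 + 33184 = -3058 + 33184 = 30126)
1/(g + 1/(-28851 - 493*2)) = 1/(30126 + 1/(-28851 - 493*2)) = 1/(30126 + 1/(-28851 - 986)) = 1/(30126 + 1/(-29837)) = 1/(30126 - 1/29837) = 1/(898869461/29837) = 29837/898869461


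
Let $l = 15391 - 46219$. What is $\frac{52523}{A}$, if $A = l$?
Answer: $- \frac{52523}{30828} \approx -1.7037$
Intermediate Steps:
$l = -30828$ ($l = 15391 - 46219 = -30828$)
$A = -30828$
$\frac{52523}{A} = \frac{52523}{-30828} = 52523 \left(- \frac{1}{30828}\right) = - \frac{52523}{30828}$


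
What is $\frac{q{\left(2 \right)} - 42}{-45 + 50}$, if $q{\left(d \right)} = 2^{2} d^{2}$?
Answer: $- \frac{26}{5} \approx -5.2$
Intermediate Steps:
$q{\left(d \right)} = 4 d^{2}$
$\frac{q{\left(2 \right)} - 42}{-45 + 50} = \frac{4 \cdot 2^{2} - 42}{-45 + 50} = \frac{4 \cdot 4 - 42}{5} = \left(16 - 42\right) \frac{1}{5} = \left(-26\right) \frac{1}{5} = - \frac{26}{5}$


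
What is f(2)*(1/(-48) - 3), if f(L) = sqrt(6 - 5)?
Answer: -145/48 ≈ -3.0208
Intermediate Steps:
f(L) = 1 (f(L) = sqrt(1) = 1)
f(2)*(1/(-48) - 3) = 1*(1/(-48) - 3) = 1*(-1/48 - 3) = 1*(-145/48) = -145/48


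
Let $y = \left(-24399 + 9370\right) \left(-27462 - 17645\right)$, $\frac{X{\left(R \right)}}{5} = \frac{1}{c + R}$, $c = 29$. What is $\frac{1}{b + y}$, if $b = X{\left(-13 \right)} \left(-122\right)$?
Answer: $\frac{8}{5423304519} \approx 1.4751 \cdot 10^{-9}$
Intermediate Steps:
$X{\left(R \right)} = \frac{5}{29 + R}$
$y = 677913103$ ($y = \left(-15029\right) \left(-45107\right) = 677913103$)
$b = - \frac{305}{8}$ ($b = \frac{5}{29 - 13} \left(-122\right) = \frac{5}{16} \left(-122\right) = - \frac{305}{8} \approx -38.125$)
$\frac{1}{b + y} = \frac{1}{- \frac{305}{8} + 677913103} = \frac{1}{\frac{5423304519}{8}} = \frac{8}{5423304519}$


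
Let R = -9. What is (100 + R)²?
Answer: 8281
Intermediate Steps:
(100 + R)² = (100 - 9)² = 91² = 8281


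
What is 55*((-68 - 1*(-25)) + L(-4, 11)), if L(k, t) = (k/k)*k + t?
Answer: -1980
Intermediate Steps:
L(k, t) = k + t (L(k, t) = 1*k + t = k + t)
55*((-68 - 1*(-25)) + L(-4, 11)) = 55*((-68 - 1*(-25)) + (-4 + 11)) = 55*((-68 + 25) + 7) = 55*(-43 + 7) = 55*(-36) = -1980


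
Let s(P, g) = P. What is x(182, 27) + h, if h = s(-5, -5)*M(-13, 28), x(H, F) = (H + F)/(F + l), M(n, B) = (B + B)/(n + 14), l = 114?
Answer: -39271/141 ≈ -278.52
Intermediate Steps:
M(n, B) = 2*B/(14 + n) (M(n, B) = (2*B)/(14 + n) = 2*B/(14 + n))
x(H, F) = (F + H)/(114 + F) (x(H, F) = (H + F)/(F + 114) = (F + H)/(114 + F))
h = -280 (h = -10*28/(14 - 13) = -10*28/1 = -10*28 = -5*56 = -280)
x(182, 27) + h = (27 + 182)/(114 + 27) - 280 = 209/141 - 280 = -39271/141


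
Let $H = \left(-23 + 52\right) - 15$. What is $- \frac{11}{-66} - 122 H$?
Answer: $- \frac{10247}{6} \approx -1707.8$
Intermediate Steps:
$H = 14$ ($H = 29 - 15 = 14$)
$- \frac{11}{-66} - 122 H = - \frac{11}{-66} - 1708 = \left(-11\right) \left(- \frac{1}{66}\right) - 1708 = \frac{1}{6} - 1708 = - \frac{10247}{6}$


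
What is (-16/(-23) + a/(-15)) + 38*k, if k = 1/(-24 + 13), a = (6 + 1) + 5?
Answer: -4502/1265 ≈ -3.5589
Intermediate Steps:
a = 12 (a = 7 + 5 = 12)
k = -1/11 (k = 1/(-11) = -1/11 ≈ -0.090909)
(-16/(-23) + a/(-15)) + 38*k = (-16/(-23) + 12/(-15)) + 38*(-1/11) = (-16*(-1/23) + 12*(-1/15)) - 38/11 = (16/23 - 4/5) - 38/11 = -12/115 - 38/11 = -4502/1265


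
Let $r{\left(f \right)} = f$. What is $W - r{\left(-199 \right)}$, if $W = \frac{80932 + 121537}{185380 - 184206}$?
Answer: $\frac{436095}{1174} \approx 371.46$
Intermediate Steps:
$W = \frac{202469}{1174} \approx 172.46$
$W - r{\left(-199 \right)} = \frac{202469}{1174} - -199 = \frac{202469}{1174} + 199 = \frac{436095}{1174}$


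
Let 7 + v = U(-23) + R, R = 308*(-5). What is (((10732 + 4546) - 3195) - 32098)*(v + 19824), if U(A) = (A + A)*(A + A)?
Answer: -408165895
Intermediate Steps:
R = -1540
U(A) = 4*A**2 (U(A) = (2*A)*(2*A) = 4*A**2)
v = 569 (v = -7 + (4*(-23)**2 - 1540) = -7 + (4*529 - 1540) = -7 + (2116 - 1540) = -7 + 576 = 569)
(((10732 + 4546) - 3195) - 32098)*(v + 19824) = (((10732 + 4546) - 3195) - 32098)*(569 + 19824) = ((15278 - 3195) - 32098)*20393 = (12083 - 32098)*20393 = -20015*20393 = -408165895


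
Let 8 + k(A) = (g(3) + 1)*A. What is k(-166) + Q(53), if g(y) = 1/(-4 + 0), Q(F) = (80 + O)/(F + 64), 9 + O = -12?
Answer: -30887/234 ≈ -132.00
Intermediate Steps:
O = -21 (O = -9 - 12 = -21)
Q(F) = 59/(64 + F) (Q(F) = (80 - 21)/(F + 64) = 59/(64 + F))
g(y) = -¼ (g(y) = 1/(-4) = -¼)
k(A) = -8 + 3*A/4 (k(A) = -8 + (-¼ + 1)*A = -8 + 3*A/4)
k(-166) + Q(53) = (-8 + (¾)*(-166)) + 59/(64 + 53) = (-8 - 249/2) + 59/117 = -265/2 + 59*(1/117) = -265/2 + 59/117 = -30887/234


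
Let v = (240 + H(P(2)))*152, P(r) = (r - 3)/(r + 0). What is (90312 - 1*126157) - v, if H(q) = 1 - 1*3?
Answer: -72021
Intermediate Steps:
P(r) = (-3 + r)/r
H(q) = -2 (H(q) = 1 - 3 = -2)
v = 36176 (v = (240 - 2)*152 = 238*152 = 36176)
(90312 - 1*126157) - v = (90312 - 1*126157) - 1*36176 = (90312 - 126157) - 36176 = -35845 - 36176 = -72021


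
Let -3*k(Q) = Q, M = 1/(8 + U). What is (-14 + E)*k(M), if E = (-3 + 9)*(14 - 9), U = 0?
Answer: -⅔ ≈ -0.66667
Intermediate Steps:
E = 30 (E = 6*5 = 30)
M = ⅛ (M = 1/(8 + 0) = 1/8 = ⅛ ≈ 0.12500)
k(Q) = -Q/3
(-14 + E)*k(M) = (-14 + 30)*(-⅓*⅛) = 16*(-1/24) = -⅔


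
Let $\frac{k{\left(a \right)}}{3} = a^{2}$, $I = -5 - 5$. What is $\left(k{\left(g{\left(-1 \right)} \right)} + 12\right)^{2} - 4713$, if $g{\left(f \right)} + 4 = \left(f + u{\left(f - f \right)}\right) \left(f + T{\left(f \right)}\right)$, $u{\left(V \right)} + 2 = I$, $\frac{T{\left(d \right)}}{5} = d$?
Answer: $270268887$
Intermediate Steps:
$I = -10$
$T{\left(d \right)} = 5 d$
$u{\left(V \right)} = -12$ ($u{\left(V \right)} = -2 - 10 = -12$)
$g{\left(f \right)} = -4 + 6 f \left(-12 + f\right)$ ($g{\left(f \right)} = -4 + \left(f - 12\right) \left(f + 5 f\right) = -4 + \left(-12 + f\right) 6 f = -4 + 6 f \left(-12 + f\right)$)
$k{\left(a \right)} = 3 a^{2}$
$\left(k{\left(g{\left(-1 \right)} \right)} + 12\right)^{2} - 4713 = \left(3 \left(-4 - -72 + 6 \left(-1\right)^{2}\right)^{2} + 12\right)^{2} - 4713 = \left(3 \left(-4 + 72 + 6 \cdot 1\right)^{2} + 12\right)^{2} - 4713 = \left(3 \left(-4 + 72 + 6\right)^{2} + 12\right)^{2} - 4713 = \left(3 \cdot 74^{2} + 12\right)^{2} - 4713 = \left(3 \cdot 5476 + 12\right)^{2} - 4713 = \left(16428 + 12\right)^{2} - 4713 = 16440^{2} - 4713 = 270273600 - 4713 = 270268887$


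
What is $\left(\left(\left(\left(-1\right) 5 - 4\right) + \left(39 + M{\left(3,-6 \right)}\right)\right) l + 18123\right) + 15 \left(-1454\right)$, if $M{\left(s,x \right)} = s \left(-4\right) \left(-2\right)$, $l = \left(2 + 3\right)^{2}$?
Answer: $-2337$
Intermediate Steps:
$l = 25$ ($l = 5^{2} = 25$)
$M{\left(s,x \right)} = 8 s$ ($M{\left(s,x \right)} = - 4 s \left(-2\right) = 8 s$)
$\left(\left(\left(\left(-1\right) 5 - 4\right) + \left(39 + M{\left(3,-6 \right)}\right)\right) l + 18123\right) + 15 \left(-1454\right) = \left(\left(\left(\left(-1\right) 5 - 4\right) + \left(39 + 8 \cdot 3\right)\right) 25 + 18123\right) + 15 \left(-1454\right) = \left(\left(\left(-5 - 4\right) + \left(39 + 24\right)\right) 25 + 18123\right) - 21810 = \left(\left(-9 + 63\right) 25 + 18123\right) - 21810 = \left(54 \cdot 25 + 18123\right) - 21810 = \left(1350 + 18123\right) - 21810 = 19473 - 21810 = -2337$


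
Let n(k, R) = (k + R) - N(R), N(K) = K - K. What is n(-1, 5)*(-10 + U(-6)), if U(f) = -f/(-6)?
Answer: -44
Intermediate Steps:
N(K) = 0
U(f) = f/6 (U(f) = -f*(-1)/6 = -(-1)*f/6 = f/6)
n(k, R) = R + k (n(k, R) = (k + R) - 1*0 = (R + k) + 0 = R + k)
n(-1, 5)*(-10 + U(-6)) = (5 - 1)*(-10 + (⅙)*(-6)) = 4*(-10 - 1) = 4*(-11) = -44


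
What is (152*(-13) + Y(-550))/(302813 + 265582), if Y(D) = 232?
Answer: -1744/568395 ≈ -0.0030683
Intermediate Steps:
(152*(-13) + Y(-550))/(302813 + 265582) = (152*(-13) + 232)/(302813 + 265582) = (-1976 + 232)/568395 = -1744*1/568395 = -1744/568395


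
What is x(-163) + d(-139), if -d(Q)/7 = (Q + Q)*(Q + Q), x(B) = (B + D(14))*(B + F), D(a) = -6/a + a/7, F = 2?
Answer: -514998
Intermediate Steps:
D(a) = -6/a + a/7 (D(a) = -6/a + a*(⅐) = -6/a + a/7)
x(B) = (2 + B)*(11/7 + B) (x(B) = (B + (-6/14 + (⅐)*14))*(B + 2) = (B + (-6*1/14 + 2))*(2 + B) = (B + (-3/7 + 2))*(2 + B) = (B + 11/7)*(2 + B) = (11/7 + B)*(2 + B) = (2 + B)*(11/7 + B))
d(Q) = -28*Q² (d(Q) = -7*(Q + Q)*(Q + Q) = -7*2*Q*2*Q = -28*Q²)
x(-163) + d(-139) = (22/7 + (-163)² + (25/7)*(-163)) - 28*(-139)² = (22/7 + 26569 - 4075/7) - 28*19321 = 25990 - 540988 = -514998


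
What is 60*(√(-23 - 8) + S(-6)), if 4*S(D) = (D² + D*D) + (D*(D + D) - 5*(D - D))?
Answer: 2160 + 60*I*√31 ≈ 2160.0 + 334.07*I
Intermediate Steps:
S(D) = D² (S(D) = ((D² + D*D) + (D*(D + D) - 5*(D - D)))/4 = ((D² + D²) + (D*(2*D) - 5*0))/4 = (2*D² + (2*D² + 0))/4 = (2*D² + 2*D²)/4 = (4*D²)/4 = D²)
60*(√(-23 - 8) + S(-6)) = 60*(√(-23 - 8) + (-6)²) = 60*(√(-31) + 36) = 60*(I*√31 + 36) = 60*(36 + I*√31) = 2160 + 60*I*√31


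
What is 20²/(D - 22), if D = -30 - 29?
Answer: -400/81 ≈ -4.9383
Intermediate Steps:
D = -59
20²/(D - 22) = 20²/(-59 - 22) = 400/(-81) = -1/81*400 = -400/81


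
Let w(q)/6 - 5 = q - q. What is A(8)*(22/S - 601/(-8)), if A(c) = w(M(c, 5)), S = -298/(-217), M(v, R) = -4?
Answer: 1629675/596 ≈ 2734.4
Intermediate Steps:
w(q) = 30 (w(q) = 30 + 6*(q - q) = 30 + 6*0 = 30 + 0 = 30)
S = 298/217 (S = -298*(-1/217) = 298/217 ≈ 1.3733)
A(c) = 30
A(8)*(22/S - 601/(-8)) = 30*(22/(298/217) - 601/(-8)) = 30*(22*(217/298) - 601*(-1/8)) = 30*(2387/149 + 601/8) = 30*(108645/1192) = 1629675/596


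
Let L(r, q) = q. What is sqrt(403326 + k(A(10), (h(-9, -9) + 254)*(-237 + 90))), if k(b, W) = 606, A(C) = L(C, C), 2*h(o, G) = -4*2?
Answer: 2*sqrt(100983) ≈ 635.56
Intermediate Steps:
h(o, G) = -4 (h(o, G) = (-4*2)/2 = (1/2)*(-8) = -4)
A(C) = C
sqrt(403326 + k(A(10), (h(-9, -9) + 254)*(-237 + 90))) = sqrt(403326 + 606) = sqrt(403932) = 2*sqrt(100983)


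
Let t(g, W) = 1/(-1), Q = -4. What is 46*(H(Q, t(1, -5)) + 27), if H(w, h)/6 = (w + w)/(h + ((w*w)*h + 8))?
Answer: 4462/3 ≈ 1487.3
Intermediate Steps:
t(g, W) = -1
H(w, h) = 12*w/(8 + h + h*w**2) (H(w, h) = 6*((w + w)/(h + ((w*w)*h + 8))) = 6*((2*w)/(h + (w**2*h + 8))) = 6*((2*w)/(h + (h*w**2 + 8))) = 6*((2*w)/(h + (8 + h*w**2))) = 6*((2*w)/(8 + h + h*w**2)) = 6*(2*w/(8 + h + h*w**2)) = 12*w/(8 + h + h*w**2))
46*(H(Q, t(1, -5)) + 27) = 46*(12*(-4)/(8 - 1 - 1*(-4)**2) + 27) = 46*(12*(-4)/(8 - 1 - 1*16) + 27) = 46*(12*(-4)/(8 - 1 - 16) + 27) = 46*(12*(-4)/(-9) + 27) = 46*(12*(-4)*(-1/9) + 27) = 46*(16/3 + 27) = 46*(97/3) = 4462/3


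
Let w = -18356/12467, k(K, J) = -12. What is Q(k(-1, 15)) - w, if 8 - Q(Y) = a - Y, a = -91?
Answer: 84845/959 ≈ 88.472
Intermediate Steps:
Q(Y) = 99 + Y (Q(Y) = 8 - (-91 - Y) = 8 + (91 + Y) = 99 + Y)
w = -1412/959 (w = -18356*1/12467 = -1412/959 ≈ -1.4724)
Q(k(-1, 15)) - w = (99 - 12) - 1*(-1412/959) = 87 + 1412/959 = 84845/959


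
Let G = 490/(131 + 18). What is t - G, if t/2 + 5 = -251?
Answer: -76778/149 ≈ -515.29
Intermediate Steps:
t = -512 (t = -10 + 2*(-251) = -10 - 502 = -512)
G = 490/149 ≈ 3.2886
t - G = -512 - 1*490/149 = -512 - 490/149 = -76778/149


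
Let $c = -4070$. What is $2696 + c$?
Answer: $-1374$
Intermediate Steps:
$2696 + c = 2696 - 4070 = -1374$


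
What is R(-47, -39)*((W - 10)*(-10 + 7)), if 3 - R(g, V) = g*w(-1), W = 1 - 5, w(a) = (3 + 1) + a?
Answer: 6048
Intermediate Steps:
w(a) = 4 + a
W = -4
R(g, V) = 3 - 3*g (R(g, V) = 3 - g*(4 - 1) = 3 - g*3 = 3 - 3*g)
R(-47, -39)*((W - 10)*(-10 + 7)) = (3 - 3*(-47))*((-4 - 10)*(-10 + 7)) = (3 + 141)*(-14*(-3)) = 144*42 = 6048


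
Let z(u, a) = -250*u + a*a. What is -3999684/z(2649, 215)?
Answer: 3999684/616025 ≈ 6.4927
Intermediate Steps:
z(u, a) = a² - 250*u (z(u, a) = -250*u + a² = a² - 250*u)
-3999684/z(2649, 215) = -3999684/(215² - 250*2649) = -3999684/(46225 - 662250) = -3999684/(-616025) = -3999684*(-1/616025) = 3999684/616025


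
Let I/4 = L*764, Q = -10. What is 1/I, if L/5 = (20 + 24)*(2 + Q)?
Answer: -1/5378560 ≈ -1.8592e-7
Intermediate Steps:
L = -1760 (L = 5*((20 + 24)*(2 - 10)) = 5*(44*(-8)) = 5*(-352) = -1760)
I = -5378560 (I = 4*(-1760*764) = 4*(-1344640) = -5378560)
1/I = 1/(-5378560) = -1/5378560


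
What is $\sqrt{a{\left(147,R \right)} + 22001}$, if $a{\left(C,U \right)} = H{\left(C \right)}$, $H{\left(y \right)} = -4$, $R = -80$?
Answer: $\sqrt{21997} \approx 148.31$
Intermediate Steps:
$a{\left(C,U \right)} = -4$
$\sqrt{a{\left(147,R \right)} + 22001} = \sqrt{-4 + 22001} = \sqrt{21997}$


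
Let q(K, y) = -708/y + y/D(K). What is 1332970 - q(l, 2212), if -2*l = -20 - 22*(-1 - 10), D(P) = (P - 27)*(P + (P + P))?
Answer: 16937094839881/12706281 ≈ 1.3330e+6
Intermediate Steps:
D(P) = 3*P*(-27 + P) (D(P) = (-27 + P)*(P + 2*P) = (-27 + P)*(3*P) = 3*P*(-27 + P))
l = -111 (l = -(-20 - 22*(-1 - 10))/2 = -(-20 - 22*(-11))/2 = -(-20 + 242)/2 = -½*222 = -111)
q(K, y) = -708/y + y/(3*K*(-27 + K)) (q(K, y) = -708/y + y/((3*K*(-27 + K))) = -708/y + y*(1/(3*K*(-27 + K))) = -708/y + y/(3*K*(-27 + K)))
1332970 - q(l, 2212) = 1332970 - (2212² - 2124*(-111)*(-27 - 111))/(3*(-111)*2212*(-27 - 111)) = 1332970 - (-1)*(4892944 - 2124*(-111)*(-138))/(3*111*2212*(-138)) = 1332970 - (-1)*(-1)*(4892944 - 32535432)/(3*111*2212*138) = 1332970 - (-1)*(-1)*(-27642488)/(3*111*2212*138) = 1332970 - 1*(-3455311/12706281) = 1332970 + 3455311/12706281 = 16937094839881/12706281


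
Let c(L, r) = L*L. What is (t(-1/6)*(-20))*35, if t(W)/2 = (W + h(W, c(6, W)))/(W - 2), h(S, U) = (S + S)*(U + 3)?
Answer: -110600/13 ≈ -8507.7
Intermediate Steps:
c(L, r) = L²
h(S, U) = 2*S*(3 + U) (h(S, U) = (2*S)*(3 + U) = 2*S*(3 + U))
t(W) = 158*W/(-2 + W) (t(W) = 2*((W + 2*W*(3 + 6²))/(W - 2)) = 2*((W + 2*W*(3 + 36))/(-2 + W)) = 2*((W + 2*W*39)/(-2 + W)) = 2*((W + 78*W)/(-2 + W)) = 2*((79*W)/(-2 + W)) = 2*(79*W/(-2 + W)) = 158*W/(-2 + W))
(t(-1/6)*(-20))*35 = ((158*(-1/6)/(-2 - 1/6))*(-20))*35 = ((158*(-1*⅙)/(-2 - 1*⅙))*(-20))*35 = ((158*(-⅙)/(-2 - ⅙))*(-20))*35 = ((158*(-⅙)/(-13/6))*(-20))*35 = ((158*(-⅙)*(-6/13))*(-20))*35 = ((158/13)*(-20))*35 = -3160/13*35 = -110600/13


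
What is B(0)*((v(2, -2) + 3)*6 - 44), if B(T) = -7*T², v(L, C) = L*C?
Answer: 0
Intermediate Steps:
v(L, C) = C*L
B(0)*((v(2, -2) + 3)*6 - 44) = (-7*0²)*((-2*2 + 3)*6 - 44) = (-7*0)*((-4 + 3)*6 - 44) = 0*(-1*6 - 44) = 0*(-6 - 44) = 0*(-50) = 0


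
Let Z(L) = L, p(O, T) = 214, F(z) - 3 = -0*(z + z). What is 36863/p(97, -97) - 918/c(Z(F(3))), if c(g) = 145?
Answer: 5148683/31030 ≈ 165.93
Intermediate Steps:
F(z) = 3 (F(z) = 3 - 0*(z + z) = 3 - 0*2*z = 3 - 1*0 = 3 + 0 = 3)
36863/p(97, -97) - 918/c(Z(F(3))) = 36863/214 - 918/145 = 5148683/31030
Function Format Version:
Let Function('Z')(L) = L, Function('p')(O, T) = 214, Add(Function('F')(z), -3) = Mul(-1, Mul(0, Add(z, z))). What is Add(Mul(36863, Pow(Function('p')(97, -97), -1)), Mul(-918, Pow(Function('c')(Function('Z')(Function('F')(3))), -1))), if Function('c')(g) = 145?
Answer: Rational(5148683, 31030) ≈ 165.93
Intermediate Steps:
Function('F')(z) = 3 (Function('F')(z) = Add(3, Mul(-1, Mul(0, Add(z, z)))) = Add(3, Mul(-1, Mul(0, Mul(2, z)))) = Add(3, Mul(-1, 0)) = Add(3, 0) = 3)
Add(Mul(36863, Pow(Function('p')(97, -97), -1)), Mul(-918, Pow(Function('c')(Function('Z')(Function('F')(3))), -1))) = Add(Mul(36863, Pow(214, -1)), Mul(-918, Pow(145, -1))) = Add(Mul(36863, Rational(1, 214)), Mul(-918, Rational(1, 145))) = Add(Rational(36863, 214), Rational(-918, 145)) = Rational(5148683, 31030)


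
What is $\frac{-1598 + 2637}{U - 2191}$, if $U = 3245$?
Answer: $\frac{1039}{1054} \approx 0.98577$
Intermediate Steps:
$\frac{-1598 + 2637}{U - 2191} = \frac{-1598 + 2637}{3245 - 2191} = \frac{1039}{1054}$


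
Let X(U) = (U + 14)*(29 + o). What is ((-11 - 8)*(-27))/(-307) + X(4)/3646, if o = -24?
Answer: -921384/559661 ≈ -1.6463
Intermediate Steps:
X(U) = 70 + 5*U (X(U) = (U + 14)*(29 - 24) = (14 + U)*5 = 70 + 5*U)
((-11 - 8)*(-27))/(-307) + X(4)/3646 = ((-11 - 8)*(-27))/(-307) + (70 + 5*4)/3646 = -19*(-27)*(-1/307) + (70 + 20)*(1/3646) = 513*(-1/307) + 90*(1/3646) = -513/307 + 45/1823 = -921384/559661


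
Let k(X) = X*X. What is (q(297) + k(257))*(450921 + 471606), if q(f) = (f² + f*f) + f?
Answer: 223956344628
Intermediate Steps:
q(f) = f + 2*f² (q(f) = (f² + f²) + f = 2*f² + f = f + 2*f²)
k(X) = X²
(q(297) + k(257))*(450921 + 471606) = (297*(1 + 2*297) + 257²)*(450921 + 471606) = (297*(1 + 594) + 66049)*922527 = (297*595 + 66049)*922527 = (176715 + 66049)*922527 = 242764*922527 = 223956344628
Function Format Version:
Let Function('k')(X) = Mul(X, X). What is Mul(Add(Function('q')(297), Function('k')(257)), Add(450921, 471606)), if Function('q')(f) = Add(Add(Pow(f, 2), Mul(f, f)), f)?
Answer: 223956344628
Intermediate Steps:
Function('q')(f) = Add(f, Mul(2, Pow(f, 2))) (Function('q')(f) = Add(Add(Pow(f, 2), Pow(f, 2)), f) = Add(Mul(2, Pow(f, 2)), f) = Add(f, Mul(2, Pow(f, 2))))
Function('k')(X) = Pow(X, 2)
Mul(Add(Function('q')(297), Function('k')(257)), Add(450921, 471606)) = Mul(Add(Mul(297, Add(1, Mul(2, 297))), Pow(257, 2)), Add(450921, 471606)) = Mul(Add(Mul(297, Add(1, 594)), 66049), 922527) = Mul(Add(Mul(297, 595), 66049), 922527) = Mul(Add(176715, 66049), 922527) = Mul(242764, 922527) = 223956344628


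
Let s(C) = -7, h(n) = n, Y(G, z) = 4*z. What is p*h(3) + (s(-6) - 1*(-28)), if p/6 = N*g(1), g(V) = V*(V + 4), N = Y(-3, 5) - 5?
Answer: 1371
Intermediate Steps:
N = 15 (N = 4*5 - 5 = 20 - 5 = 15)
g(V) = V*(4 + V)
p = 450 (p = 6*(15*(1*(4 + 1))) = 6*(15*(1*5)) = 6*(15*5) = 6*75 = 450)
p*h(3) + (s(-6) - 1*(-28)) = 450*3 + (-7 - 1*(-28)) = 1350 + (-7 + 28) = 1350 + 21 = 1371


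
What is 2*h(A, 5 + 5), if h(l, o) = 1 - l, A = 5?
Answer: -8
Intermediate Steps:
2*h(A, 5 + 5) = 2*(1 - 1*5) = 2*(1 - 5) = 2*(-4) = -8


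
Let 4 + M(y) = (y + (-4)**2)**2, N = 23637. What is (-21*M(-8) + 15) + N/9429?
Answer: -3905156/3143 ≈ -1242.5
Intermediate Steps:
M(y) = -4 + (16 + y)**2 (M(y) = -4 + (y + (-4)**2)**2 = -4 + (y + 16)**2 = -4 + (16 + y)**2)
(-21*M(-8) + 15) + N/9429 = (-21*(-4 + (16 - 8)**2) + 15) + 23637/9429 = (-21*(-4 + 8**2) + 15) + 23637*(1/9429) = (-21*(-4 + 64) + 15) + 7879/3143 = (-21*60 + 15) + 7879/3143 = (-1260 + 15) + 7879/3143 = -1245 + 7879/3143 = -3905156/3143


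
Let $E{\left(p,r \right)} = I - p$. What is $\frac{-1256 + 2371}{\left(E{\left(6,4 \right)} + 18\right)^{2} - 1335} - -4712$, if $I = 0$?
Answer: $\frac{5610877}{1191} \approx 4711.1$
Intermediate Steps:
$E{\left(p,r \right)} = - p$ ($E{\left(p,r \right)} = 0 - p = - p$)
$\frac{-1256 + 2371}{\left(E{\left(6,4 \right)} + 18\right)^{2} - 1335} - -4712 = \frac{-1256 + 2371}{\left(\left(-1\right) 6 + 18\right)^{2} - 1335} - -4712 = \frac{1115}{\left(-6 + 18\right)^{2} - 1335} + 4712 = \frac{1115}{12^{2} - 1335} + 4712 = \frac{1115}{144 - 1335} + 4712 = \frac{1115}{-1191} + 4712 = 1115 \left(- \frac{1}{1191}\right) + 4712 = - \frac{1115}{1191} + 4712 = \frac{5610877}{1191}$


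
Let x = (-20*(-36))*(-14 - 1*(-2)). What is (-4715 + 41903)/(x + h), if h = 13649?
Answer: 37188/5009 ≈ 7.4242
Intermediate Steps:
x = -8640 (x = 720*(-14 + 2) = 720*(-12) = -8640)
(-4715 + 41903)/(x + h) = (-4715 + 41903)/(-8640 + 13649) = 37188/5009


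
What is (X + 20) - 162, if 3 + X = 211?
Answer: 66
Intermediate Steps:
X = 208 (X = -3 + 211 = 208)
(X + 20) - 162 = (208 + 20) - 162 = 228 - 162 = 66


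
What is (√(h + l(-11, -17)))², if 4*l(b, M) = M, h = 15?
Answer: 43/4 ≈ 10.750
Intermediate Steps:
l(b, M) = M/4
(√(h + l(-11, -17)))² = (√(15 + (¼)*(-17)))² = (√(15 - 17/4))² = (√(43/4))² = (√43/2)² = 43/4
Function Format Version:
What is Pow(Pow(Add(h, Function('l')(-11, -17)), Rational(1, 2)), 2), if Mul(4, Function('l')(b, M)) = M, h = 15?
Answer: Rational(43, 4) ≈ 10.750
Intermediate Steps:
Function('l')(b, M) = Mul(Rational(1, 4), M)
Pow(Pow(Add(h, Function('l')(-11, -17)), Rational(1, 2)), 2) = Pow(Pow(Add(15, Mul(Rational(1, 4), -17)), Rational(1, 2)), 2) = Pow(Pow(Add(15, Rational(-17, 4)), Rational(1, 2)), 2) = Pow(Pow(Rational(43, 4), Rational(1, 2)), 2) = Pow(Mul(Rational(1, 2), Pow(43, Rational(1, 2))), 2) = Rational(43, 4)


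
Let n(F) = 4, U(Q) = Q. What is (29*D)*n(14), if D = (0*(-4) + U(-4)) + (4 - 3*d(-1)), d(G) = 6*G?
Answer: 2088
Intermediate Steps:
D = 18 (D = (0*(-4) - 4) + (4 - 18*(-1)) = (0 - 4) + (4 - 3*(-6)) = -4 + (4 + 18) = -4 + 22 = 18)
(29*D)*n(14) = (29*18)*4 = 522*4 = 2088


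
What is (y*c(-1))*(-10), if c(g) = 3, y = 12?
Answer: -360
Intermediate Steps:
(y*c(-1))*(-10) = (12*3)*(-10) = 36*(-10) = -360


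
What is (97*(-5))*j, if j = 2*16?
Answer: -15520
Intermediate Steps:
j = 32
(97*(-5))*j = (97*(-5))*32 = -485*32 = -15520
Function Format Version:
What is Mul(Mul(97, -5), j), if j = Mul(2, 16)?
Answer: -15520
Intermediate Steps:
j = 32
Mul(Mul(97, -5), j) = Mul(Mul(97, -5), 32) = Mul(-485, 32) = -15520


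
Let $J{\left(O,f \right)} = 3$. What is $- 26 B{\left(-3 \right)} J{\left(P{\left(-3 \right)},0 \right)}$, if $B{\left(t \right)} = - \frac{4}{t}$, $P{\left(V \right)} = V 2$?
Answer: $-104$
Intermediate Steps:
$P{\left(V \right)} = 2 V$
$- 26 B{\left(-3 \right)} J{\left(P{\left(-3 \right)},0 \right)} = - 26 \left(- \frac{4}{-3}\right) 3 = - 26 \left(\left(-4\right) \left(- \frac{1}{3}\right)\right) 3 = \left(-26\right) \frac{4}{3} \cdot 3 = \left(- \frac{104}{3}\right) 3 = -104$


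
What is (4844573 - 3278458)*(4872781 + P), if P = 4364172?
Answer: 14466130647595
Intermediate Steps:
(4844573 - 3278458)*(4872781 + P) = (4844573 - 3278458)*(4872781 + 4364172) = 1566115*9236953 = 14466130647595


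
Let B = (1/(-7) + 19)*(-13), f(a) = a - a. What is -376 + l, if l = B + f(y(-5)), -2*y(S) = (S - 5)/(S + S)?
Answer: -4348/7 ≈ -621.14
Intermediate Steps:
y(S) = -(-5 + S)/(4*S) (y(S) = -(S - 5)/(2*(S + S)) = -(-5 + S)/(2*(2*S)) = -(-5 + S)*1/(2*S)/2 = -(-5 + S)/(4*S))
f(a) = 0
B = -1716/7 (B = (-⅐ + 19)*(-13) = (132/7)*(-13) = -1716/7 ≈ -245.14)
l = -1716/7 (l = -1716/7 + 0 = -1716/7 ≈ -245.14)
-376 + l = -376 - 1716/7 = -4348/7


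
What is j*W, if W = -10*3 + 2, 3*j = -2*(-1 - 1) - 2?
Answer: -56/3 ≈ -18.667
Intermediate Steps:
j = 2/3 (j = (-2*(-1 - 1) - 2)/3 = (-2*(-2) - 2)/3 = (4 - 2)/3 = (1/3)*2 = 2/3 ≈ 0.66667)
W = -28 (W = -30 + 2 = -28)
j*W = (2/3)*(-28) = -56/3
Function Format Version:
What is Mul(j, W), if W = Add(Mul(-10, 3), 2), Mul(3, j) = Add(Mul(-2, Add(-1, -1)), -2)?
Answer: Rational(-56, 3) ≈ -18.667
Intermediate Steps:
j = Rational(2, 3) (j = Mul(Rational(1, 3), Add(Mul(-2, Add(-1, -1)), -2)) = Mul(Rational(1, 3), Add(Mul(-2, -2), -2)) = Mul(Rational(1, 3), Add(4, -2)) = Mul(Rational(1, 3), 2) = Rational(2, 3) ≈ 0.66667)
W = -28 (W = Add(-30, 2) = -28)
Mul(j, W) = Mul(Rational(2, 3), -28) = Rational(-56, 3)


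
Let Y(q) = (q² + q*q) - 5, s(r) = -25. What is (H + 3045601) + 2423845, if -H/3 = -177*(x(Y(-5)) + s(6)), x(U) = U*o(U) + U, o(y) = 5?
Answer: 5599541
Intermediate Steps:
Y(q) = -5 + 2*q² (Y(q) = (q² + q²) - 5 = 2*q² - 5 = -5 + 2*q²)
x(U) = 6*U (x(U) = U*5 + U = 5*U + U = 6*U)
H = 130095 (H = -(-531)*(6*(-5 + 2*(-5)²) - 25) = -(-531)*(6*(-5 + 2*25) - 25) = -(-531)*(6*(-5 + 50) - 25) = -(-531)*(6*45 - 25) = -(-531)*(270 - 25) = -(-531)*245 = -3*(-43365) = 130095)
(H + 3045601) + 2423845 = (130095 + 3045601) + 2423845 = 3175696 + 2423845 = 5599541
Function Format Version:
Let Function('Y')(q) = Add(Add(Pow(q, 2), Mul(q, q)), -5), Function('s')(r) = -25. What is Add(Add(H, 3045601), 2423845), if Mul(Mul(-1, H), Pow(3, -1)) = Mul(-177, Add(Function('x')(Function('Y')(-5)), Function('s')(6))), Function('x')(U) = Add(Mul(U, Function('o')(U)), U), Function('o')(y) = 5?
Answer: 5599541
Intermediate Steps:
Function('Y')(q) = Add(-5, Mul(2, Pow(q, 2))) (Function('Y')(q) = Add(Add(Pow(q, 2), Pow(q, 2)), -5) = Add(Mul(2, Pow(q, 2)), -5) = Add(-5, Mul(2, Pow(q, 2))))
Function('x')(U) = Mul(6, U) (Function('x')(U) = Add(Mul(U, 5), U) = Add(Mul(5, U), U) = Mul(6, U))
H = 130095 (H = Mul(-3, Mul(-177, Add(Mul(6, Add(-5, Mul(2, Pow(-5, 2)))), -25))) = Mul(-3, Mul(-177, Add(Mul(6, Add(-5, Mul(2, 25))), -25))) = Mul(-3, Mul(-177, Add(Mul(6, Add(-5, 50)), -25))) = Mul(-3, Mul(-177, Add(Mul(6, 45), -25))) = Mul(-3, Mul(-177, Add(270, -25))) = Mul(-3, Mul(-177, 245)) = Mul(-3, -43365) = 130095)
Add(Add(H, 3045601), 2423845) = Add(Add(130095, 3045601), 2423845) = Add(3175696, 2423845) = 5599541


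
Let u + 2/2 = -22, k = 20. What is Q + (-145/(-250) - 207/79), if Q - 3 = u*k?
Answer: -1813209/3950 ≈ -459.04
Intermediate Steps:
u = -23 (u = -1 - 22 = -23)
Q = -457 (Q = 3 - 23*20 = 3 - 460 = -457)
Q + (-145/(-250) - 207/79) = -457 + (-145/(-250) - 207/79) = -457 + (-145*(-1/250) - 207*1/79) = -457 + (29/50 - 207/79) = -457 - 8059/3950 = -1813209/3950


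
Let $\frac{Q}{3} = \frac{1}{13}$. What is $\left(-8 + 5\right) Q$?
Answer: $- \frac{9}{13} \approx -0.69231$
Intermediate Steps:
$Q = \frac{3}{13} \approx 0.23077$
$\left(-8 + 5\right) Q = \left(-8 + 5\right) \frac{3}{13} = \left(-3\right) \frac{3}{13} = - \frac{9}{13}$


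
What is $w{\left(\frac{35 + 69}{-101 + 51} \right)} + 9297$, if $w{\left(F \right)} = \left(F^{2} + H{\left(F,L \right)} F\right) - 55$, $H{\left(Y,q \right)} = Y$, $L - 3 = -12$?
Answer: $\frac{5781658}{625} \approx 9250.7$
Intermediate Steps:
$L = -9$ ($L = 3 - 12 = -9$)
$w{\left(F \right)} = -55 + 2 F^{2}$ ($w{\left(F \right)} = \left(F^{2} + F F\right) - 55 = \left(F^{2} + F^{2}\right) - 55 = 2 F^{2} - 55 = -55 + 2 F^{2}$)
$w{\left(\frac{35 + 69}{-101 + 51} \right)} + 9297 = \left(-55 + 2 \left(\frac{35 + 69}{-101 + 51}\right)^{2}\right) + 9297 = \left(-55 + 2 \left(\frac{104}{-50}\right)^{2}\right) + 9297 = \left(-55 + 2 \left(104 \left(- \frac{1}{50}\right)\right)^{2}\right) + 9297 = \left(-55 + 2 \left(- \frac{52}{25}\right)^{2}\right) + 9297 = \left(-55 + 2 \cdot \frac{2704}{625}\right) + 9297 = \left(-55 + \frac{5408}{625}\right) + 9297 = - \frac{28967}{625} + 9297 = \frac{5781658}{625}$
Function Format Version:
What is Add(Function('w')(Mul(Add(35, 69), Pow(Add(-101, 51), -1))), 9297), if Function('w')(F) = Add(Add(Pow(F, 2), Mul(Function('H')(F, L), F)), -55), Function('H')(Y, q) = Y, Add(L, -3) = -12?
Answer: Rational(5781658, 625) ≈ 9250.7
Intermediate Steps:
L = -9 (L = Add(3, -12) = -9)
Function('w')(F) = Add(-55, Mul(2, Pow(F, 2))) (Function('w')(F) = Add(Add(Pow(F, 2), Mul(F, F)), -55) = Add(Add(Pow(F, 2), Pow(F, 2)), -55) = Add(Mul(2, Pow(F, 2)), -55) = Add(-55, Mul(2, Pow(F, 2))))
Add(Function('w')(Mul(Add(35, 69), Pow(Add(-101, 51), -1))), 9297) = Add(Add(-55, Mul(2, Pow(Mul(Add(35, 69), Pow(Add(-101, 51), -1)), 2))), 9297) = Add(Add(-55, Mul(2, Pow(Mul(104, Pow(-50, -1)), 2))), 9297) = Add(Add(-55, Mul(2, Pow(Mul(104, Rational(-1, 50)), 2))), 9297) = Add(Add(-55, Mul(2, Pow(Rational(-52, 25), 2))), 9297) = Add(Add(-55, Mul(2, Rational(2704, 625))), 9297) = Add(Add(-55, Rational(5408, 625)), 9297) = Add(Rational(-28967, 625), 9297) = Rational(5781658, 625)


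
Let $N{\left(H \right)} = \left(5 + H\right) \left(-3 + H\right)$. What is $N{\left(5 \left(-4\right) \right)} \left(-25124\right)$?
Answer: $-8667780$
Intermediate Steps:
$N{\left(H \right)} = \left(-3 + H\right) \left(5 + H\right)$
$N{\left(5 \left(-4\right) \right)} \left(-25124\right) = \left(-15 + \left(5 \left(-4\right)\right)^{2} + 2 \cdot 5 \left(-4\right)\right) \left(-25124\right) = \left(-15 + \left(-20\right)^{2} + 2 \left(-20\right)\right) \left(-25124\right) = \left(-15 + 400 - 40\right) \left(-25124\right) = 345 \left(-25124\right) = -8667780$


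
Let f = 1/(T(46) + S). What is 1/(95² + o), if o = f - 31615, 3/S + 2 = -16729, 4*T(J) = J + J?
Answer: -128270/2897613723 ≈ -4.4267e-5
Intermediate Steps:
T(J) = J/2 (T(J) = (J + J)/4 = (2*J)/4 = J/2)
S = -1/5577 (S = 3/(-2 - 16729) = 3/(-16731) = 3*(-1/16731) = -1/5577 ≈ -0.00017931)
f = 5577/128270 (f = 1/((½)*46 - 1/5577) = 1/(23 - 1/5577) = 1/(128270/5577) = 5577/128270 ≈ 0.043479)
o = -4055250473/128270 (o = 5577/128270 - 31615 = -4055250473/128270 ≈ -31615.)
1/(95² + o) = 1/(95² - 4055250473/128270) = 1/(9025 - 4055250473/128270) = 1/(-2897613723/128270) = -128270/2897613723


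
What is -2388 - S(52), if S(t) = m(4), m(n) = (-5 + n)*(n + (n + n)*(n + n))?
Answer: -2320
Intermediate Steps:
m(n) = (-5 + n)*(n + 4*n**2) (m(n) = (-5 + n)*(n + (2*n)*(2*n)) = (-5 + n)*(n + 4*n**2))
S(t) = -68 (S(t) = 4*(-5 - 19*4 + 4*4**2) = 4*(-5 - 76 + 4*16) = 4*(-5 - 76 + 64) = 4*(-17) = -68)
-2388 - S(52) = -2388 - 1*(-68) = -2388 + 68 = -2320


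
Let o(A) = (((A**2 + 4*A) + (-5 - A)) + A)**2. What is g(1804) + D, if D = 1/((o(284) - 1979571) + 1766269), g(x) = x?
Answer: 12066775720869/6688900067 ≈ 1804.0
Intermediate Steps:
o(A) = (-5 + A**2 + 4*A)**2 (o(A) = ((-5 + A**2 + 3*A) + A)**2 = (-5 + A**2 + 4*A)**2)
D = 1/6688900067 (D = 1/(((-5 + 284**2 + 4*284)**2 - 1979571) + 1766269) = 1/(((-5 + 80656 + 1136)**2 - 1979571) + 1766269) = 1/((81787**2 - 1979571) + 1766269) = 1/((6689113369 - 1979571) + 1766269) = 1/(6687133798 + 1766269) = 1/6688900067 ≈ 1.4950e-10)
g(1804) + D = 1804 + 1/6688900067 = 12066775720869/6688900067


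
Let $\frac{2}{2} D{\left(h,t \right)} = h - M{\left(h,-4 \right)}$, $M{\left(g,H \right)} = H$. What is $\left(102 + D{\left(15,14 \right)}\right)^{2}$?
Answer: $14641$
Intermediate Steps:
$D{\left(h,t \right)} = 4 + h$ ($D{\left(h,t \right)} = h - -4 = h + 4 = 4 + h$)
$\left(102 + D{\left(15,14 \right)}\right)^{2} = \left(102 + \left(4 + 15\right)\right)^{2} = \left(102 + 19\right)^{2} = 121^{2} = 14641$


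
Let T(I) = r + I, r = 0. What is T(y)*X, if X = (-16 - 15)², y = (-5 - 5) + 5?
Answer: -4805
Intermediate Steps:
y = -5 (y = -10 + 5 = -5)
X = 961 (X = (-31)² = 961)
T(I) = I (T(I) = 0 + I = I)
T(y)*X = -5*961 = -4805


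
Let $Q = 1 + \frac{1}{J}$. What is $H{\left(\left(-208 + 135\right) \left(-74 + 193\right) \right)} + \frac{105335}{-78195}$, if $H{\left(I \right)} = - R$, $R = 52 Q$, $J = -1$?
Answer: $- \frac{21067}{15639} \approx -1.3471$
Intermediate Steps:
$Q = 0$ ($Q = 1 + \frac{1}{-1} = 1 - 1 = 0$)
$R = 0$ ($R = 52 \cdot 0 = 0$)
$H{\left(I \right)} = 0$ ($H{\left(I \right)} = \left(-1\right) 0 = 0$)
$H{\left(\left(-208 + 135\right) \left(-74 + 193\right) \right)} + \frac{105335}{-78195} = 0 + \frac{105335}{-78195} = 0 + 105335 \left(- \frac{1}{78195}\right) = 0 - \frac{21067}{15639} = - \frac{21067}{15639}$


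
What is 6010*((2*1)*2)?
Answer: 24040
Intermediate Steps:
6010*((2*1)*2) = 6010*(2*2) = 6010*4 = 24040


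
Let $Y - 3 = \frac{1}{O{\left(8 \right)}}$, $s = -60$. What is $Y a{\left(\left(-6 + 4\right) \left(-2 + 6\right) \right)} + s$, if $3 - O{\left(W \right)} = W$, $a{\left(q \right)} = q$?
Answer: $- \frac{412}{5} \approx -82.4$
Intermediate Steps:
$O{\left(W \right)} = 3 - W$
$Y = \frac{14}{5}$ ($Y = 3 + \frac{1}{3 - 8} = 3 + \frac{1}{-5} = 3 - \frac{1}{5} = \frac{14}{5} \approx 2.8$)
$Y a{\left(\left(-6 + 4\right) \left(-2 + 6\right) \right)} + s = \frac{14 \left(-6 + 4\right) \left(-2 + 6\right)}{5} - 60 = \frac{14 \left(\left(-2\right) 4\right)}{5} - 60 = \frac{14}{5} \left(-8\right) - 60 = - \frac{112}{5} - 60 = - \frac{412}{5}$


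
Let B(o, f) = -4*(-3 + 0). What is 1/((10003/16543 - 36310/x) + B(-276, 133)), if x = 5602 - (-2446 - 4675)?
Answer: 210476589/2052310907 ≈ 0.10256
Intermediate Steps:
B(o, f) = 12 (B(o, f) = -4*(-3) = 12)
x = 12723 (x = 5602 - 1*(-7121) = 5602 + 7121 = 12723)
1/((10003/16543 - 36310/x) + B(-276, 133)) = 1/((10003/16543 - 36310/12723) + 12) = 1/(-473408161/210476589 + 12) = 1/(2052310907/210476589) = 210476589/2052310907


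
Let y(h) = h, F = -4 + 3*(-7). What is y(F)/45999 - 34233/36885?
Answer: -525201964/565557705 ≈ -0.92864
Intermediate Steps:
F = -25 (F = -4 - 21 = -25)
y(F)/45999 - 34233/36885 = -25/45999 - 34233/36885 = -25*1/45999 - 34233*1/36885 = -25/45999 - 11411/12295 = -525201964/565557705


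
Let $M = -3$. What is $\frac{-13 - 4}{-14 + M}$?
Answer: $1$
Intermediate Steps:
$\frac{-13 - 4}{-14 + M} = \frac{-13 - 4}{-14 - 3} = \frac{1}{-17} \left(-17\right) = \left(- \frac{1}{17}\right) \left(-17\right) = 1$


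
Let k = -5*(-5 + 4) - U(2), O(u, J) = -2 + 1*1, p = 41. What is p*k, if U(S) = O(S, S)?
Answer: 246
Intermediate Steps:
O(u, J) = -1 (O(u, J) = -2 + 1 = -1)
U(S) = -1
k = 6 (k = -5*(-5 + 4) - 1*(-1) = -5*(-1) + 1 = 5 + 1 = 6)
p*k = 41*6 = 246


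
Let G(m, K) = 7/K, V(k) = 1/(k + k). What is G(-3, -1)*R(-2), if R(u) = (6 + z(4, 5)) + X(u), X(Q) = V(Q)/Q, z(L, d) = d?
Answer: -623/8 ≈ -77.875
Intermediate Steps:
V(k) = 1/(2*k)
X(Q) = 1/(2*Q²) (X(Q) = (1/(2*Q))/Q = 1/(2*Q²))
R(u) = 11 + 1/(2*u²) (R(u) = (6 + 5) + 1/(2*u²) = 11 + 1/(2*u²))
G(-3, -1)*R(-2) = (7/(-1))*(11 + (½)/(-2)²) = (7*(-1))*(11 + (½)*(¼)) = -7*(11 + ⅛) = -7*89/8 = -623/8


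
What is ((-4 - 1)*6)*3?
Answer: -90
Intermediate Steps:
((-4 - 1)*6)*3 = -5*6*3 = -30*3 = -90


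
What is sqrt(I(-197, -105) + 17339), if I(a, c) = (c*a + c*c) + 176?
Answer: 5*sqrt(1969) ≈ 221.87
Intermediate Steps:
I(a, c) = 176 + c**2 + a*c (I(a, c) = (a*c + c**2) + 176 = (c**2 + a*c) + 176 = 176 + c**2 + a*c)
sqrt(I(-197, -105) + 17339) = sqrt((176 + (-105)**2 - 197*(-105)) + 17339) = sqrt((176 + 11025 + 20685) + 17339) = sqrt(31886 + 17339) = sqrt(49225) = 5*sqrt(1969)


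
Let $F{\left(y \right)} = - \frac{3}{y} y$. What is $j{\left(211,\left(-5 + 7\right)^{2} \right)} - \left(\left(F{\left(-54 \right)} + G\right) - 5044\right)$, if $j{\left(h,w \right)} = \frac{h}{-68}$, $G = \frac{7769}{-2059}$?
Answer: $\frac{706734407}{140012} \approx 5047.7$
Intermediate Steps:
$F{\left(y \right)} = -3$
$G = - \frac{7769}{2059}$ ($G = 7769 \left(- \frac{1}{2059}\right) = - \frac{7769}{2059} \approx -3.7732$)
$j{\left(h,w \right)} = - \frac{h}{68}$ ($j{\left(h,w \right)} = h \left(- \frac{1}{68}\right) = - \frac{h}{68}$)
$j{\left(211,\left(-5 + 7\right)^{2} \right)} - \left(\left(F{\left(-54 \right)} + G\right) - 5044\right) = \left(- \frac{1}{68}\right) 211 - \left(\left(-3 - \frac{7769}{2059}\right) - 5044\right) = - \frac{211}{68} - \left(- \frac{13946}{2059} - 5044\right) = - \frac{211}{68} - - \frac{10399542}{2059} = - \frac{211}{68} + \frac{10399542}{2059} = \frac{706734407}{140012}$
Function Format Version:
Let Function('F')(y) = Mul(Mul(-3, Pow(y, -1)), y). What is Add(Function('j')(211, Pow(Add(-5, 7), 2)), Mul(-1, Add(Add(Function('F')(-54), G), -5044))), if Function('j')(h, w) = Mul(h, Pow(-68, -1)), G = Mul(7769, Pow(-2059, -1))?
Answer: Rational(706734407, 140012) ≈ 5047.7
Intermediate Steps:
Function('F')(y) = -3
G = Rational(-7769, 2059) (G = Mul(7769, Rational(-1, 2059)) = Rational(-7769, 2059) ≈ -3.7732)
Function('j')(h, w) = Mul(Rational(-1, 68), h) (Function('j')(h, w) = Mul(h, Rational(-1, 68)) = Mul(Rational(-1, 68), h))
Add(Function('j')(211, Pow(Add(-5, 7), 2)), Mul(-1, Add(Add(Function('F')(-54), G), -5044))) = Add(Mul(Rational(-1, 68), 211), Mul(-1, Add(Add(-3, Rational(-7769, 2059)), -5044))) = Add(Rational(-211, 68), Mul(-1, Add(Rational(-13946, 2059), -5044))) = Add(Rational(-211, 68), Mul(-1, Rational(-10399542, 2059))) = Add(Rational(-211, 68), Rational(10399542, 2059)) = Rational(706734407, 140012)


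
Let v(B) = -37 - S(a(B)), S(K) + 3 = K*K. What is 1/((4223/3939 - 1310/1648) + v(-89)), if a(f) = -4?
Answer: -3245736/161387093 ≈ -0.020112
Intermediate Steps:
S(K) = -3 + K² (S(K) = -3 + K*K = -3 + K²)
v(B) = -50 (v(B) = -37 - (-3 + (-4)²) = -37 - (-3 + 16) = -37 - 1*13 = -37 - 13 = -50)
1/((4223/3939 - 1310/1648) + v(-89)) = 1/((4223/3939 - 1310/1648) - 50) = 1/((4223*(1/3939) - 1310*1/1648) - 50) = 1/((4223/3939 - 655/824) - 50) = 1/(899707/3245736 - 50) = 1/(-161387093/3245736) = -3245736/161387093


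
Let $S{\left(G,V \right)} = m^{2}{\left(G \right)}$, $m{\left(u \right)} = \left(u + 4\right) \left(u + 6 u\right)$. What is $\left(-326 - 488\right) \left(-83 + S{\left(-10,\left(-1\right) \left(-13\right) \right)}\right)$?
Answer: $-143522038$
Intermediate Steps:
$m{\left(u \right)} = 7 u \left(4 + u\right)$ ($m{\left(u \right)} = \left(4 + u\right) 7 u = 7 u \left(4 + u\right)$)
$S{\left(G,V \right)} = 49 G^{2} \left(4 + G\right)^{2}$ ($S{\left(G,V \right)} = \left(7 G \left(4 + G\right)\right)^{2} = 49 G^{2} \left(4 + G\right)^{2}$)
$\left(-326 - 488\right) \left(-83 + S{\left(-10,\left(-1\right) \left(-13\right) \right)}\right) = \left(-326 - 488\right) \left(-83 + 49 \left(-10\right)^{2} \left(4 - 10\right)^{2}\right) = - 814 \left(-83 + 49 \cdot 100 \left(-6\right)^{2}\right) = - 814 \left(-83 + 49 \cdot 100 \cdot 36\right) = - 814 \left(-83 + 176400\right) = \left(-814\right) 176317 = -143522038$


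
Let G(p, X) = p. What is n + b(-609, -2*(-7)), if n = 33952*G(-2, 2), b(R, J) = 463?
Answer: -67441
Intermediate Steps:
n = -67904 (n = 33952*(-2) = -67904)
n + b(-609, -2*(-7)) = -67904 + 463 = -67441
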